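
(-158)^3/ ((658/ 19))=-37470964/ 329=-113893.51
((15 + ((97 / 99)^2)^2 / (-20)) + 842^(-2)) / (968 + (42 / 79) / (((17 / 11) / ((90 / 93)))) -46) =26499505378094295209 / 1634445297096569019315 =0.02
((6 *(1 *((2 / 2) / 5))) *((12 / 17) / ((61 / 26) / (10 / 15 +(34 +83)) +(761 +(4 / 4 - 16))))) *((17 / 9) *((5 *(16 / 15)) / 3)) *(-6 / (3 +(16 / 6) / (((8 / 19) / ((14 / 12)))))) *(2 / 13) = -2168832 / 6401917885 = -0.00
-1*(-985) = 985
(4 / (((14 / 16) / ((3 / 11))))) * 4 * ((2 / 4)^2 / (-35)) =-96 / 2695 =-0.04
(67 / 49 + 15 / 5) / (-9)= -214 / 441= -0.49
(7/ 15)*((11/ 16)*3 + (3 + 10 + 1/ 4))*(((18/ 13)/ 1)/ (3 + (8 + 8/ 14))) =2401/ 2808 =0.86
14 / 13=1.08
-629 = -629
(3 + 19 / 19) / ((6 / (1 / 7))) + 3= 65 / 21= 3.10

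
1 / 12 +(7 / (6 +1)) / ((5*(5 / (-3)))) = -11 / 300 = -0.04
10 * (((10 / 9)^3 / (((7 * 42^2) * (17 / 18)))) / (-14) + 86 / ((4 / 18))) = 115154142410 / 29755593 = 3870.00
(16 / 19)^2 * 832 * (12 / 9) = 851968 / 1083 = 786.67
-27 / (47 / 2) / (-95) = 54 / 4465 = 0.01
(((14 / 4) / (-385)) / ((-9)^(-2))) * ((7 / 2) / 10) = -567 / 2200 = -0.26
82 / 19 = 4.32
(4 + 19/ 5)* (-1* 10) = -78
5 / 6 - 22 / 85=293 / 510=0.57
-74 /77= -0.96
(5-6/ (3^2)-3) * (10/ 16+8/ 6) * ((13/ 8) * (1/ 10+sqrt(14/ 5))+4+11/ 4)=611 * sqrt(70)/ 720+25991/ 1440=25.15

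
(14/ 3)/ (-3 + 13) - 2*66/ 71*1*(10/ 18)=-201/ 355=-0.57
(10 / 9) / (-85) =-2 / 153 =-0.01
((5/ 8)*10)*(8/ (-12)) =-25/ 6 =-4.17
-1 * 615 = -615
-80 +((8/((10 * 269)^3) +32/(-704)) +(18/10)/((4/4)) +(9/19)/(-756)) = -3342373818109169/42716181700500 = -78.25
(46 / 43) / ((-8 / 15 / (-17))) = 5865 / 172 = 34.10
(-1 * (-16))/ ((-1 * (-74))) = 8/ 37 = 0.22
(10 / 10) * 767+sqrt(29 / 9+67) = 2 * sqrt(158) / 3+767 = 775.38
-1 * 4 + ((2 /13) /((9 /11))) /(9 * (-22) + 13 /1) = -86602 /21645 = -4.00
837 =837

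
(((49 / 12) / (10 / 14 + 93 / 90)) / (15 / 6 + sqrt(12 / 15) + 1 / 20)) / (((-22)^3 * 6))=-145775 / 8913728296 + 8575 * sqrt(5) / 3342648111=-0.00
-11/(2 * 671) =-1/122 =-0.01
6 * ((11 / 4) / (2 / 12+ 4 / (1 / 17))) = 99 / 409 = 0.24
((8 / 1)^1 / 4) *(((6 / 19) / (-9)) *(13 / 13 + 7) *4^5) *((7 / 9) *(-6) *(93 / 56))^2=-34528.56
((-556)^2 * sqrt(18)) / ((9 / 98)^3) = 290956330112 * sqrt(2) / 243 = 1693310239.11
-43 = -43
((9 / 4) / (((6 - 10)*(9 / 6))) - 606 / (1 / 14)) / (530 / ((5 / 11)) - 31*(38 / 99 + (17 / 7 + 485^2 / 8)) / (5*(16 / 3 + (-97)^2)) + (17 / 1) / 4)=-2214127636875 / 300340843703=-7.37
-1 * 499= -499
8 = 8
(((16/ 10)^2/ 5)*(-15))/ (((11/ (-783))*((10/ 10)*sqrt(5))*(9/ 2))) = 33408*sqrt(5)/ 1375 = 54.33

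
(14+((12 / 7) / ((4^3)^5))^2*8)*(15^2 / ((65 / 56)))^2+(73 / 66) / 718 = 148233820891508299414801559 / 281776577148201467904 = 526068.64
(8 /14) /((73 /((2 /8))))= 1 /511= 0.00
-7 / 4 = -1.75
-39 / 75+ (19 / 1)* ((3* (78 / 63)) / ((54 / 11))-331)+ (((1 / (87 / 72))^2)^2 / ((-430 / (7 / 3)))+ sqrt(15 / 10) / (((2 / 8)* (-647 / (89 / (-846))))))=-901750010278771 / 143701817175+ 89* sqrt(6) / 273681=-6275.15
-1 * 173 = -173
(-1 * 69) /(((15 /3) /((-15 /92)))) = 9 /4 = 2.25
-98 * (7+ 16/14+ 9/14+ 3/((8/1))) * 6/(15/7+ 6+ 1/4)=-150822/235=-641.80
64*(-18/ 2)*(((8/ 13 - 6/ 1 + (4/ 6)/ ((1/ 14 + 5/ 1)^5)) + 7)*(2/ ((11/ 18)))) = -785759149695744/ 258004797193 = -3045.52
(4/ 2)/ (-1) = -2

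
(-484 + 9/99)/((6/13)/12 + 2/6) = -415194/319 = -1301.55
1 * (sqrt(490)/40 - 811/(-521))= 2.11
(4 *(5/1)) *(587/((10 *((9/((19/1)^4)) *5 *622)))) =76498427/13995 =5466.13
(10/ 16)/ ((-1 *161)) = -5/ 1288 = -0.00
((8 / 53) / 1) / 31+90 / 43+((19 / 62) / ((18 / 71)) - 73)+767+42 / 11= 19615372889 / 27977004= 701.12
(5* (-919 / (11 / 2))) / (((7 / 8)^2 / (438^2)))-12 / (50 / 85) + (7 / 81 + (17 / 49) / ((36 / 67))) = -182792663778407 / 873180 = -209341331.43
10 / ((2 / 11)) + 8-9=54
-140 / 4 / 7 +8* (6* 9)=427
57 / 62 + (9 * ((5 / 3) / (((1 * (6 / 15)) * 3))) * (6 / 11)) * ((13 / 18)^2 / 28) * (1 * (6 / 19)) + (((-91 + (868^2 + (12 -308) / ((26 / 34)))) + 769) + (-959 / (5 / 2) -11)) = 159893978994851 / 212252040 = 753321.28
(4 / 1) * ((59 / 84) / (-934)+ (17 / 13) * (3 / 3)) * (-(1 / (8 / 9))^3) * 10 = -1619576775 / 21758464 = -74.43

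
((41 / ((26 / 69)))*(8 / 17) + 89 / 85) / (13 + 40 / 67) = 3868379 / 1006655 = 3.84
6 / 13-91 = -1177 / 13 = -90.54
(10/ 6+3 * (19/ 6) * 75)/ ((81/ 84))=59990/ 81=740.62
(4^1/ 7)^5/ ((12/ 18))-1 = -15271/ 16807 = -0.91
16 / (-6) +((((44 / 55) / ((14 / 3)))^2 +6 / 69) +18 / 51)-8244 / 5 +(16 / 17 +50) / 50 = -2370895439 / 1436925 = -1649.98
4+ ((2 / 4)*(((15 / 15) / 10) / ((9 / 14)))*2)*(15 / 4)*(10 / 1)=59 / 6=9.83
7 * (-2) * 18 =-252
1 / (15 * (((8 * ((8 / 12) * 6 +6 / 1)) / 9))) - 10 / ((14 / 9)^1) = -17979 / 2800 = -6.42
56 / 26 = 28 / 13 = 2.15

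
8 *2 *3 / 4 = 12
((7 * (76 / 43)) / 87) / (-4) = -133 / 3741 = -0.04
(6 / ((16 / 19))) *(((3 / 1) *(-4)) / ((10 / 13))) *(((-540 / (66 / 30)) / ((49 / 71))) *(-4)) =-85229820 / 539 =-158125.83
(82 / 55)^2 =6724 / 3025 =2.22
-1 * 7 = -7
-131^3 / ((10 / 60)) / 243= -4496182 / 81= -55508.42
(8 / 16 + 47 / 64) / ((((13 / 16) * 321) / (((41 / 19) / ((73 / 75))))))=80975 / 7717268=0.01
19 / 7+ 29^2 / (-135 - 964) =306 / 157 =1.95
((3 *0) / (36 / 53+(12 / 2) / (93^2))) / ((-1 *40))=0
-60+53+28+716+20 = 757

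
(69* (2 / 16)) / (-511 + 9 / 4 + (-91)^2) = 23 / 20726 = 0.00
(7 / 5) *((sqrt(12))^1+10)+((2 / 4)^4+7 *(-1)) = 14 *sqrt(3) / 5+113 / 16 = 11.91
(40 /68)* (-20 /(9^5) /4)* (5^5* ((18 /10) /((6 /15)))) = -78125 /111537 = -0.70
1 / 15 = 0.07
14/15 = 0.93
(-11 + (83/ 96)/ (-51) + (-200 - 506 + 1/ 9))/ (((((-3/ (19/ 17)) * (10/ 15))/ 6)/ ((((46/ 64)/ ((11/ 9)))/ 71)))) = 4601571981/ 231126016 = 19.91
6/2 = 3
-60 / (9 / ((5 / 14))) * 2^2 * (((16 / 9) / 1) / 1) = -3200 / 189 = -16.93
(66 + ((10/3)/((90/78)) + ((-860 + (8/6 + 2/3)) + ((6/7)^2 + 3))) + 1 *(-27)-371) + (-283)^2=34797380/441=78905.62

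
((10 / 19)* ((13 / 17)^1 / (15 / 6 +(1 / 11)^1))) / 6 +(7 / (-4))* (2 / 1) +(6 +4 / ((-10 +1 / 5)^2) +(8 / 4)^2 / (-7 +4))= 327347137 / 265228866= 1.23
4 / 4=1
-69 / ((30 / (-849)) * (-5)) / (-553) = 19527 / 27650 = 0.71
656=656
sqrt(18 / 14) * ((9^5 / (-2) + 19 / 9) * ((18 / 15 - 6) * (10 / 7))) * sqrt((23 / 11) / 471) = 4251224 * sqrt(834141) / 253869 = 15294.10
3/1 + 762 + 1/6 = 4591/6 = 765.17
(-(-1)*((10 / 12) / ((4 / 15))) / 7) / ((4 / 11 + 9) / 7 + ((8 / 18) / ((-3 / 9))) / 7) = 165 / 424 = 0.39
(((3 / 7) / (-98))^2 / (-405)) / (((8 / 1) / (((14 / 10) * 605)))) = -121 / 24202080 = -0.00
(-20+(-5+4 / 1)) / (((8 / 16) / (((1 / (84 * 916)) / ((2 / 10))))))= -5 / 1832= -0.00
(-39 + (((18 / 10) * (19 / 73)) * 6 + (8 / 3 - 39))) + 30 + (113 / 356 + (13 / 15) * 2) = -5258883 / 129940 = -40.47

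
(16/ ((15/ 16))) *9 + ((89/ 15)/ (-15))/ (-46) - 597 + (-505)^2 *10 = 26390498399/ 10350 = 2549806.61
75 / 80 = 15 / 16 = 0.94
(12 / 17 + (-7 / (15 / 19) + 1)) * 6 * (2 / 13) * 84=-555.24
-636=-636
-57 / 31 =-1.84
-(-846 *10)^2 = -71571600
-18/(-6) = 3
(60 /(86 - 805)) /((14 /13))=-390 /5033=-0.08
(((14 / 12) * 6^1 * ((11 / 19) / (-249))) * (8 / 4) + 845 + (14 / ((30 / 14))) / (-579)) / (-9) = -11572726649 / 123266205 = -93.88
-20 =-20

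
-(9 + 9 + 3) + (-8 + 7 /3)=-80 /3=-26.67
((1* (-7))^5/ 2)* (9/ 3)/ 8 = -50421/ 16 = -3151.31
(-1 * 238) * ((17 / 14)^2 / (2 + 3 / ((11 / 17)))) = -54043 / 1022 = -52.88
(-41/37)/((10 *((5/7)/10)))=-287/185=-1.55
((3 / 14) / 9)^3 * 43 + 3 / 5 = 222479 / 370440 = 0.60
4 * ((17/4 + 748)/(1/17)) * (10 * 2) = 1023060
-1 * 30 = -30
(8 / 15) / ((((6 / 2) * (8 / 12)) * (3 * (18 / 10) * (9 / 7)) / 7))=196 / 729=0.27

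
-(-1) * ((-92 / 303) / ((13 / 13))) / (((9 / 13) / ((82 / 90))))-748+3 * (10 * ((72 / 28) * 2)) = -510346792 / 859005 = -594.11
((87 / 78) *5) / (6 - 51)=-29 / 234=-0.12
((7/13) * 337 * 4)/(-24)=-2359/78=-30.24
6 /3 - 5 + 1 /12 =-35 /12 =-2.92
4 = 4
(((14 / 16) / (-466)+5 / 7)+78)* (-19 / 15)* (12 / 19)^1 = -2054079 / 32620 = -62.97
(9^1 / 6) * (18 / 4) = 27 / 4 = 6.75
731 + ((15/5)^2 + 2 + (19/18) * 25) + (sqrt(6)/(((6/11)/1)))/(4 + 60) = 11 * sqrt(6)/384 + 13831/18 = 768.46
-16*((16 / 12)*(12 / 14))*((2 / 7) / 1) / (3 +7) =-128 / 245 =-0.52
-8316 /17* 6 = -49896 /17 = -2935.06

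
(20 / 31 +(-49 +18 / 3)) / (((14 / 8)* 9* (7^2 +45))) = -2626 / 91791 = -0.03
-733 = -733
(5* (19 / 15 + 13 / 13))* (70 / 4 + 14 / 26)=7973 / 39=204.44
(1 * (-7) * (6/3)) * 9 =-126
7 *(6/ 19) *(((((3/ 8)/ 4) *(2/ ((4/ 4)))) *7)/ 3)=147/ 152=0.97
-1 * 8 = -8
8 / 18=4 / 9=0.44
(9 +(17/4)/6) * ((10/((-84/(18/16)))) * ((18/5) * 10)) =-46.81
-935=-935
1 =1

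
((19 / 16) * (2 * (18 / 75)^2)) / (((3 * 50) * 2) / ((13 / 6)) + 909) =247 / 1891250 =0.00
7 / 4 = 1.75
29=29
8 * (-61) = -488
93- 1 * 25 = 68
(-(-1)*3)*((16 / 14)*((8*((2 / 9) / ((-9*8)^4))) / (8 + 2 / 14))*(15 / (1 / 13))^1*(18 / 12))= 65 / 7978176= 0.00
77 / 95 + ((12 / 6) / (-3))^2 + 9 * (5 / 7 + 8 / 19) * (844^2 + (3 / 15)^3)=1089072902006 / 149625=7278682.72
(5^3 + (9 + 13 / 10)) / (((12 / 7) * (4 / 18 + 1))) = 64.58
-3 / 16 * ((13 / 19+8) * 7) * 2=-3465 / 152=-22.80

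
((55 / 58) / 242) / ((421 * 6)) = 5 / 3223176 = 0.00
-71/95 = -0.75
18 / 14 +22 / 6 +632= 13376 / 21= 636.95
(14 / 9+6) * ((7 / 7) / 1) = 68 / 9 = 7.56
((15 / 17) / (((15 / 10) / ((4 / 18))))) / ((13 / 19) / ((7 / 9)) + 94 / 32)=0.03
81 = 81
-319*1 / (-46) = 319 / 46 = 6.93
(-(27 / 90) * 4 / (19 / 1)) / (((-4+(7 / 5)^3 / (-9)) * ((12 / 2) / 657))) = 147825 / 92017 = 1.61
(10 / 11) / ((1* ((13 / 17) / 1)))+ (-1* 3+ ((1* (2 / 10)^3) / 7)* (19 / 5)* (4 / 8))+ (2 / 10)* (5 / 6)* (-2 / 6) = -10498711 / 5630625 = -1.86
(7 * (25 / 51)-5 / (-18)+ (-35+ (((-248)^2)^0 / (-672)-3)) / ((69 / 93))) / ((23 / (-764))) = 7152995267 / 4532472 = 1578.17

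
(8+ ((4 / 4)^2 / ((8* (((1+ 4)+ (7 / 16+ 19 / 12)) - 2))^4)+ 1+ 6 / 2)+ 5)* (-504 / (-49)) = 4129044827976 / 23613817927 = 174.86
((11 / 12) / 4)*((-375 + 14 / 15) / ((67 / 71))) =-90.84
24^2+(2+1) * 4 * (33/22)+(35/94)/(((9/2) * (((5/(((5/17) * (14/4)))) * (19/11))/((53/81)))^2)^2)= 8476361575966643756278739/14269968966765218321016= 594.00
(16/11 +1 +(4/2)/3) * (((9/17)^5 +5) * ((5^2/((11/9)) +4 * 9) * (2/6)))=296.12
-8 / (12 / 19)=-38 / 3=-12.67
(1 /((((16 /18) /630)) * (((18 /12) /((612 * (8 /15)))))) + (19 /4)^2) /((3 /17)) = 41955065 /48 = 874063.85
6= 6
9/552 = 3/184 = 0.02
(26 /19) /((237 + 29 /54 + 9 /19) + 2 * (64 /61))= 6588 /1155959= 0.01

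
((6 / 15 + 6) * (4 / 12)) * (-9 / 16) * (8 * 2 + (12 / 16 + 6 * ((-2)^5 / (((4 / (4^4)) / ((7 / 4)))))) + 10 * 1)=257727 / 10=25772.70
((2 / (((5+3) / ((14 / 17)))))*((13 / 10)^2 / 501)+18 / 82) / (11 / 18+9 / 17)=46137309 / 238960300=0.19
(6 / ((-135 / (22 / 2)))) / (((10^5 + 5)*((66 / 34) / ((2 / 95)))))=-68 / 1282564125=-0.00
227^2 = 51529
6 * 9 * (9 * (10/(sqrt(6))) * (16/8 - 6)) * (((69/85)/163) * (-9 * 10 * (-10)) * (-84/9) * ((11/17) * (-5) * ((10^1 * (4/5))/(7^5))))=-511.28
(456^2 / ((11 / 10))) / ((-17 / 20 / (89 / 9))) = -411251200 / 187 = -2199204.28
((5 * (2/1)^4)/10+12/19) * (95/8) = 102.50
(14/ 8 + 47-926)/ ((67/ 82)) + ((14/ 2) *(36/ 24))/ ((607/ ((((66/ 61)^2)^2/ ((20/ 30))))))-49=-1264279701956517/ 1126193015258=-1122.61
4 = 4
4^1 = 4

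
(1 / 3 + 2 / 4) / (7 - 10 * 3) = -5 / 138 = -0.04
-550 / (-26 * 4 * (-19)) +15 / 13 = 865 / 988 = 0.88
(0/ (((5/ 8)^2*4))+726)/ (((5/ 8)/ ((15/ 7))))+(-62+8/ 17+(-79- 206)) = 254971/ 119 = 2142.61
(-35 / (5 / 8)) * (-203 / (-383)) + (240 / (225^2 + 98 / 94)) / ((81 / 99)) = -5070752201 / 170872386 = -29.68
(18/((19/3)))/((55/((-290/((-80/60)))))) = 11.24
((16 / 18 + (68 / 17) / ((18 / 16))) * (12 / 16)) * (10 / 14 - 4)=-230 / 21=-10.95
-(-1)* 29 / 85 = 0.34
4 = 4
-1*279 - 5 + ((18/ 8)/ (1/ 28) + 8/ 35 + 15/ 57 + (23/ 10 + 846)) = 834963/ 1330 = 627.79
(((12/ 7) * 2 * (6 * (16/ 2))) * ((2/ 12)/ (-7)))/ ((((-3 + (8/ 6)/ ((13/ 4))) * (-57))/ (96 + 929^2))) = -2154389952/ 94031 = -22911.49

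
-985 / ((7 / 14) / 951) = -1873470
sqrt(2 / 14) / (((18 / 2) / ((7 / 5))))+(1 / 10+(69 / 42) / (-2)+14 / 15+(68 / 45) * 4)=sqrt(7) / 45+7883 / 1260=6.32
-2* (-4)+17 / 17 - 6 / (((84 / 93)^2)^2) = -4611 / 307328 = -0.02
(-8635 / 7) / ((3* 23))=-8635 / 483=-17.88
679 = 679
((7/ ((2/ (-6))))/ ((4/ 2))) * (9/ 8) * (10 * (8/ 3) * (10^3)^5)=-315000000000000000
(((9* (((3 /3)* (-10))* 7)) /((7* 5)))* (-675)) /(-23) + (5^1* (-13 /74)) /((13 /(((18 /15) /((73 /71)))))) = -32822049 /62123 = -528.34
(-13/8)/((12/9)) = -39/32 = -1.22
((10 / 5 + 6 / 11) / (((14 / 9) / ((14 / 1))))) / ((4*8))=63 / 88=0.72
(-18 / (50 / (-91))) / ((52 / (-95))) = -1197 / 20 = -59.85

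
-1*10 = -10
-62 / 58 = -31 / 29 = -1.07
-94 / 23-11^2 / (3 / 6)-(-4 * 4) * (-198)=-3414.09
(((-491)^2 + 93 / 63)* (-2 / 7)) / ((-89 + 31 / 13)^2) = -427800854 / 46594443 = -9.18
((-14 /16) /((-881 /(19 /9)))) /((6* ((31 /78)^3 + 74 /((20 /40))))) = 41743 /17686323442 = 0.00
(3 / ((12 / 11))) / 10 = 11 / 40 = 0.28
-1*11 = -11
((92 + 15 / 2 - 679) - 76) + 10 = -1291 / 2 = -645.50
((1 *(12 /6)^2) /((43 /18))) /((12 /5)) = 30 /43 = 0.70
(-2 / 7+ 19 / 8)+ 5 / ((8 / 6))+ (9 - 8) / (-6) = 953 / 168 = 5.67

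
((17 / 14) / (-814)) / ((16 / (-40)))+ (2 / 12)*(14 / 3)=160309 / 205128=0.78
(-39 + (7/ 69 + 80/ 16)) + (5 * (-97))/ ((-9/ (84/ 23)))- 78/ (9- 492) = 163.07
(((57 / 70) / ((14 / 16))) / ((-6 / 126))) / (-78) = 114 / 455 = 0.25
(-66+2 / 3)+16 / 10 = -956 / 15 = -63.73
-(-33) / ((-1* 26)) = -33 / 26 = -1.27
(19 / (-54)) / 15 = -19 / 810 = -0.02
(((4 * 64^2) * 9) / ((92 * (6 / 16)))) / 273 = 15.66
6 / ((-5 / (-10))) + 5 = 17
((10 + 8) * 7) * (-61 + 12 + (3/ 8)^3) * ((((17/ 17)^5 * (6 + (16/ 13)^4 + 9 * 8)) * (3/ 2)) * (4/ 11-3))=157502676279627/ 80427776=1958311.97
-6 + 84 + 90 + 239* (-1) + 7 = -64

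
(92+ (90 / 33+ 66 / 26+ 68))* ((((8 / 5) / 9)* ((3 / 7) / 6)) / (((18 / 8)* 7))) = 378128 / 2837835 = 0.13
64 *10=640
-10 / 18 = -5 / 9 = -0.56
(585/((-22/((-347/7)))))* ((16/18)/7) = 90220/539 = 167.38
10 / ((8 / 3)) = 15 / 4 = 3.75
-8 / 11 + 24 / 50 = -68 / 275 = -0.25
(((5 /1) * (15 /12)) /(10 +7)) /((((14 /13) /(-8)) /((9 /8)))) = -2925 /952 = -3.07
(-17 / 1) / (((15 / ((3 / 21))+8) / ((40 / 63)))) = -680 / 7119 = -0.10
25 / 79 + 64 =5081 / 79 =64.32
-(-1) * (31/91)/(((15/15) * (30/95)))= 589/546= 1.08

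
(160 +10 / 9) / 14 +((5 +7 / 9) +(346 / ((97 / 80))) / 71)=1027087 / 48209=21.30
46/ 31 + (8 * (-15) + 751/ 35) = -105309/ 1085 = -97.06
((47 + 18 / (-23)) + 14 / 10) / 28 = 1369 / 805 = 1.70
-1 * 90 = -90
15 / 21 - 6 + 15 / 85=-608 / 119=-5.11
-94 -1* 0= -94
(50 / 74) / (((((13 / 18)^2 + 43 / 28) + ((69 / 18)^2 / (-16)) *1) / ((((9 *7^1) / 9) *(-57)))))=-361972800 / 1529173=-236.71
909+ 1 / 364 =330877 / 364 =909.00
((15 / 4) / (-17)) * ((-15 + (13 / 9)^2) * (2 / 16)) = 0.36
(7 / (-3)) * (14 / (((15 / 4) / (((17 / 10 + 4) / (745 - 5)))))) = -931 / 13875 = -0.07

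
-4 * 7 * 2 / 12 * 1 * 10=-140 / 3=-46.67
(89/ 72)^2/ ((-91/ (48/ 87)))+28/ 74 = 11677427/ 31636332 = 0.37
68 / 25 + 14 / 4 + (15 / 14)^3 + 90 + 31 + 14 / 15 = 26627081 / 205800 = 129.38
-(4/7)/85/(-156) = 1/23205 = 0.00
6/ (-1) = -6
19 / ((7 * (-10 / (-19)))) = 361 / 70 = 5.16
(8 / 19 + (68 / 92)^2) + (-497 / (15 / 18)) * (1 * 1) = -29923467 / 50255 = -595.43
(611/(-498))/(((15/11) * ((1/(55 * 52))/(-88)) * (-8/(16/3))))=-338308256/2241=-150963.08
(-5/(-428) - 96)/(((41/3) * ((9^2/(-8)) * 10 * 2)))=41083/1184490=0.03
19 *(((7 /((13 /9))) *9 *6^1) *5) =24860.77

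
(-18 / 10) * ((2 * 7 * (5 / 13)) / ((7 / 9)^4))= -118098 / 4459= -26.49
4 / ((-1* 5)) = -4 / 5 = -0.80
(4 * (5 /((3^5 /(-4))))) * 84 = -2240 /81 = -27.65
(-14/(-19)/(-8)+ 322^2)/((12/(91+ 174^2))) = 79763753853/304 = 262380769.25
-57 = -57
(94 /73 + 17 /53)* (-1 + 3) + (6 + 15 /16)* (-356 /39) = -12093425 /201188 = -60.11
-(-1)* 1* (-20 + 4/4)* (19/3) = -361/3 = -120.33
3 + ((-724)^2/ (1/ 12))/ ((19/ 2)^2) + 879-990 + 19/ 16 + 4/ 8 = 401953107/ 5776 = 69590.22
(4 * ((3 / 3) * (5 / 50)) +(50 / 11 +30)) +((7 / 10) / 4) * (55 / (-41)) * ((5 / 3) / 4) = 34.85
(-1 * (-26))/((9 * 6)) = 13/27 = 0.48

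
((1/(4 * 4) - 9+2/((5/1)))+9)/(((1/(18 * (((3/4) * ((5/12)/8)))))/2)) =333/512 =0.65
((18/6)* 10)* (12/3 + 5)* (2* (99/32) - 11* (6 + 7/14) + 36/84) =-981045/56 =-17518.66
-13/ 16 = -0.81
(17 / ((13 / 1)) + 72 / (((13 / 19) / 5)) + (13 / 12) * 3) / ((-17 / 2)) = -27597 / 442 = -62.44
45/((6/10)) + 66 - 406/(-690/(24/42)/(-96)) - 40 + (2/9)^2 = 640603/9315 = 68.77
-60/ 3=-20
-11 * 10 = -110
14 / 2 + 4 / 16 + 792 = 3197 / 4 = 799.25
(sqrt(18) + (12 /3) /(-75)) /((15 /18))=-8 /125 + 18 * sqrt(2) /5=5.03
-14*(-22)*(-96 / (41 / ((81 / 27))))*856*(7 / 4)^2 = -232537536 / 41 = -5671647.22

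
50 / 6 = 25 / 3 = 8.33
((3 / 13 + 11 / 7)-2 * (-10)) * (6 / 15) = 3968 / 455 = 8.72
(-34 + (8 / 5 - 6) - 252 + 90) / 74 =-501 / 185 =-2.71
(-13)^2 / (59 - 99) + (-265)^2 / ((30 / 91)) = 25561393 / 120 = 213011.61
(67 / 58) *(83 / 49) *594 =1651617 / 1421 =1162.29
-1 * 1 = -1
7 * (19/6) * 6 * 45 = 5985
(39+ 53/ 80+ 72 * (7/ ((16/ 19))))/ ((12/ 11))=561583/ 960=584.98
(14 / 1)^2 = 196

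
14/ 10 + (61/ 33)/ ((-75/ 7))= 3038/ 2475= 1.23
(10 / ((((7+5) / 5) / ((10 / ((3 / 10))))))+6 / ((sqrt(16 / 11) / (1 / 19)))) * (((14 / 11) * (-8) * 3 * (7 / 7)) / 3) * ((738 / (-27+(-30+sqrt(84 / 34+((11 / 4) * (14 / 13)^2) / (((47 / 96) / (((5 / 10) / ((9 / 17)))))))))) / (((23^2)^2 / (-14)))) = -0.97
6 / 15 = 2 / 5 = 0.40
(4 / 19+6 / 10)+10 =1027 / 95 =10.81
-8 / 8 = -1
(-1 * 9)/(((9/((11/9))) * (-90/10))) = 11/81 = 0.14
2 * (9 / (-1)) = -18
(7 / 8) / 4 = 7 / 32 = 0.22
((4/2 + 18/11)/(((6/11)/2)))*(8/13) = 320/39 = 8.21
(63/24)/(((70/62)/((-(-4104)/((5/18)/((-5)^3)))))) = -4293810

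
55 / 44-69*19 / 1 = -1309.75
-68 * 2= -136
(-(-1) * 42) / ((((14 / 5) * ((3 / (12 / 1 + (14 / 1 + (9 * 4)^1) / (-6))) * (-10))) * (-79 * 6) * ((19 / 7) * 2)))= 77 / 108072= 0.00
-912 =-912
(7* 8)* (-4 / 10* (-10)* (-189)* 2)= -84672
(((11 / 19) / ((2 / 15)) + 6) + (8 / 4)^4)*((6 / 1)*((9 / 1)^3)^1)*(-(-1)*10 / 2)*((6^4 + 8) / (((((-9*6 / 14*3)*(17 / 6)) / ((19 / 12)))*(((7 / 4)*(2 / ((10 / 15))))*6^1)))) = -19579560 / 17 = -1151738.82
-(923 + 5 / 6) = -5543 / 6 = -923.83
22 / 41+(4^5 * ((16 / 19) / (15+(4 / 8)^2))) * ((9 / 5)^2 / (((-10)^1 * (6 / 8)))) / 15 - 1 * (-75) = 2195023807 / 29699375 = 73.91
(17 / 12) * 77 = 1309 / 12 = 109.08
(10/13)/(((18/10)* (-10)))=-5/117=-0.04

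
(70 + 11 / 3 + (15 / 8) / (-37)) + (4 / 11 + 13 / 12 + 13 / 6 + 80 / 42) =1803631 / 22792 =79.13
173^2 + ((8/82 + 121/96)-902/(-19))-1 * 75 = 2236253363/74784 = 29902.83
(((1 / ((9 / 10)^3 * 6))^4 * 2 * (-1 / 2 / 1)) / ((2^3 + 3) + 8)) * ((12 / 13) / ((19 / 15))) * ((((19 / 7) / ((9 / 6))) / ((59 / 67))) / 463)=-167500000000000 / 360165303993987100791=-0.00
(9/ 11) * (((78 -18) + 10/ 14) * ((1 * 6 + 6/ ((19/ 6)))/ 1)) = 573750/ 1463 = 392.17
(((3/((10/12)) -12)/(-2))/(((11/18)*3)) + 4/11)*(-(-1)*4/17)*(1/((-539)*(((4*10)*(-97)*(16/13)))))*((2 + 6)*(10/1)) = 949/48884605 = 0.00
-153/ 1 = -153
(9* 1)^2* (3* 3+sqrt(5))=81* sqrt(5)+729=910.12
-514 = -514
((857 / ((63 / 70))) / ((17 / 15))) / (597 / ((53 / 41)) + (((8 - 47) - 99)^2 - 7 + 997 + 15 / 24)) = 18168400 / 443215347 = 0.04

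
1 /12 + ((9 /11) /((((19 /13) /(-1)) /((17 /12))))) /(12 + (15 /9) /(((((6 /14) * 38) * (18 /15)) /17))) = 6829 /280236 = 0.02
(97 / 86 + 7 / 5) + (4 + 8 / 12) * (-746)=-4487659 / 1290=-3478.81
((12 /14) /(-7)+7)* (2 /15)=674 /735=0.92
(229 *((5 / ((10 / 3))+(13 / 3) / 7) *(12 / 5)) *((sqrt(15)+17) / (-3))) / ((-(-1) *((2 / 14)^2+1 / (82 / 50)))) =-99438899 / 9495 - 5849347 *sqrt(15) / 9495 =-12858.70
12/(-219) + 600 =43796/73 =599.95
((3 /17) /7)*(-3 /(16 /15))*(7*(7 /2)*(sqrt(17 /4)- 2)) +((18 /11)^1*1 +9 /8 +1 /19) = 2.71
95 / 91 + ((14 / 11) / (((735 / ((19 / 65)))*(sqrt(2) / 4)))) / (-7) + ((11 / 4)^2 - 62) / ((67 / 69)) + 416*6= 2440.98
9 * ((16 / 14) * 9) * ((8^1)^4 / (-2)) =-1327104 / 7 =-189586.29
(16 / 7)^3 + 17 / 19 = 83655 / 6517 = 12.84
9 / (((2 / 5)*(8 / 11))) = 495 / 16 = 30.94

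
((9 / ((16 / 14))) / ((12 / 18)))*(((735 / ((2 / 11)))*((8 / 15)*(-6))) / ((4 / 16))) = -611226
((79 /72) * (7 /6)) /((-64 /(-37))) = 0.74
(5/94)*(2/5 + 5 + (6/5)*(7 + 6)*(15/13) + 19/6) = 797/564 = 1.41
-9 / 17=-0.53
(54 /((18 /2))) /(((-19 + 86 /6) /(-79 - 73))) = 1368 /7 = 195.43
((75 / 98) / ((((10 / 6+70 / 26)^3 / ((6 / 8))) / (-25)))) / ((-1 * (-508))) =-0.00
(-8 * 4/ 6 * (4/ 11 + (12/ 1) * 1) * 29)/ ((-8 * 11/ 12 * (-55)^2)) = 31552/ 366025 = 0.09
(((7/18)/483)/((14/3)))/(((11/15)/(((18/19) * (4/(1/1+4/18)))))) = 270/370139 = 0.00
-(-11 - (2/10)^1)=56/5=11.20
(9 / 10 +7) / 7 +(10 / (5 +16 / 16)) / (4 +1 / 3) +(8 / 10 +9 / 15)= 2651 / 910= 2.91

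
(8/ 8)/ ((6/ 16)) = 8/ 3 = 2.67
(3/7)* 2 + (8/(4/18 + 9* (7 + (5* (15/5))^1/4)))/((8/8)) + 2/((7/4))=7270/3491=2.08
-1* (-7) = 7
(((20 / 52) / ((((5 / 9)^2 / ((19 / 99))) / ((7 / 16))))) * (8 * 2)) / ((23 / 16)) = 1.16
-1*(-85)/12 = 85/12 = 7.08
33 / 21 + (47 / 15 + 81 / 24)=6787 / 840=8.08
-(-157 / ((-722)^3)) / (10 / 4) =-157 / 940917620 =-0.00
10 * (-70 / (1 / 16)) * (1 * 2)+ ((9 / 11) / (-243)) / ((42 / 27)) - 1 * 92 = -10391305 / 462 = -22492.00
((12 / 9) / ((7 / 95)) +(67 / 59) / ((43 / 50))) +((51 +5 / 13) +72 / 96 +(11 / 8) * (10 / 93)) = 1026269827 / 14313754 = 71.70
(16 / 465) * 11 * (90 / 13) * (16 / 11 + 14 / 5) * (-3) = -5184 / 155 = -33.45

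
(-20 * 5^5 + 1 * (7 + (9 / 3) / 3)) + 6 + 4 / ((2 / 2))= -62482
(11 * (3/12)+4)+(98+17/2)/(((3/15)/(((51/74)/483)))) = 7.51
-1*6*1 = -6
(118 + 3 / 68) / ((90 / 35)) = 56189 / 1224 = 45.91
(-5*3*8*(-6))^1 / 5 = 144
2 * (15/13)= 30/13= 2.31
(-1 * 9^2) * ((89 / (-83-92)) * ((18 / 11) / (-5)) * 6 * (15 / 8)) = -583929 / 3850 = -151.67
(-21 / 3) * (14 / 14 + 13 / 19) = -11.79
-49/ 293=-0.17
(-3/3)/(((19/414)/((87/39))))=-12006/247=-48.61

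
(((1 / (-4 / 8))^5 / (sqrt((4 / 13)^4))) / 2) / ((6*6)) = -169 / 36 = -4.69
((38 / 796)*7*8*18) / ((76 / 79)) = 9954 / 199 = 50.02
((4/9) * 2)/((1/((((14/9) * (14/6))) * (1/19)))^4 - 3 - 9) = 737894528/613359726921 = 0.00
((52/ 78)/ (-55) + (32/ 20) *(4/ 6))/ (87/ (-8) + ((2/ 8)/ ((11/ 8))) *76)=464/ 1295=0.36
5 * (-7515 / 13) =-37575 / 13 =-2890.38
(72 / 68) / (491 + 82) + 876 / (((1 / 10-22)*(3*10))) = -12970 / 9741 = -1.33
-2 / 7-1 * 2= -16 / 7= -2.29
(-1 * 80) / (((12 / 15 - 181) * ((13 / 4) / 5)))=8000 / 11713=0.68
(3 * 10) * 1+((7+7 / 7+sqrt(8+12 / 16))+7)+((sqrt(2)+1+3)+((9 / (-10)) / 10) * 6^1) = sqrt(2)+sqrt(35) / 2+2423 / 50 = 52.83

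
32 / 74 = 16 / 37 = 0.43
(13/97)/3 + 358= 104191/291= 358.04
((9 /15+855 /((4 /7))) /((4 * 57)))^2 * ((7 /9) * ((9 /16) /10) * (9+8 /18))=11850072479 /665395200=17.81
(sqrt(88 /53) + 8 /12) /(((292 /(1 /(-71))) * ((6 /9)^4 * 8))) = -0.00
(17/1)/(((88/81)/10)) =6885/44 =156.48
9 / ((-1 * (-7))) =9 / 7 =1.29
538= 538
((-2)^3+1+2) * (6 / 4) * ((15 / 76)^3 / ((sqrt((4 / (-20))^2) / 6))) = -759375 / 438976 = -1.73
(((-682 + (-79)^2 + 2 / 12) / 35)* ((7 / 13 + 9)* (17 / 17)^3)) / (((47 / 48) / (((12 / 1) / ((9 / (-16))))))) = -60504064 / 1833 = -33008.22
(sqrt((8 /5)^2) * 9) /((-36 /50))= -20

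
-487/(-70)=487/70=6.96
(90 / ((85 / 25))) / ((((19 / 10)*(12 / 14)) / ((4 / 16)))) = 2625 / 646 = 4.06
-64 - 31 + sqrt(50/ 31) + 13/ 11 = -1032/ 11 + 5 * sqrt(62)/ 31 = -92.55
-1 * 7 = -7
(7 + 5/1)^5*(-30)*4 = -29859840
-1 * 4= -4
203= 203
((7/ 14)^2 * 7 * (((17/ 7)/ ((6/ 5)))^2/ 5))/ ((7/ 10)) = 7225/ 3528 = 2.05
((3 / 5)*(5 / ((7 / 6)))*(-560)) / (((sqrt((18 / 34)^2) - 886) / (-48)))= -1175040 / 15053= -78.06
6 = 6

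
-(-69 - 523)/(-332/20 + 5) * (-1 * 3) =4440/29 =153.10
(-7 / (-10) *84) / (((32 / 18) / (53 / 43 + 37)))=543753 / 430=1264.54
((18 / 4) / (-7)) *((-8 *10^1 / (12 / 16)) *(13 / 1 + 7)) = 9600 / 7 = 1371.43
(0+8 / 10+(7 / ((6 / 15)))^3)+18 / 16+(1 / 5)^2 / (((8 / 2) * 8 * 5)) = 21445201 / 4000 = 5361.30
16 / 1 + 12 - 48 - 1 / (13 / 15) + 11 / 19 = -5082 / 247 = -20.57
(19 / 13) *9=171 / 13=13.15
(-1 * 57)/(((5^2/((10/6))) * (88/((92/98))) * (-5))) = 0.01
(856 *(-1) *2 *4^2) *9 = -246528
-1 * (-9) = 9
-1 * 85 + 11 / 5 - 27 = -549 / 5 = -109.80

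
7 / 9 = 0.78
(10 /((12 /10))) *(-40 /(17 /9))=-3000 /17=-176.47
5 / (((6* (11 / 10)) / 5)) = 3.79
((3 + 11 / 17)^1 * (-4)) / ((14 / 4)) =-496 / 119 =-4.17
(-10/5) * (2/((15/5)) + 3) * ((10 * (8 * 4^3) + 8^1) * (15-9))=-225632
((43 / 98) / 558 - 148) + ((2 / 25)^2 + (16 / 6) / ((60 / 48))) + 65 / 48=-19755321431 / 136710000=-144.51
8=8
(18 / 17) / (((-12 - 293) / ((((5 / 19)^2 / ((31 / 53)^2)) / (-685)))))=50562 / 49286719549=0.00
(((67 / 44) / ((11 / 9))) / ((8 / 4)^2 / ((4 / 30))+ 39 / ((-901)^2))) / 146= 163172001 / 573651977272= 0.00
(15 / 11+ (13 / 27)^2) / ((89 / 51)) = 217498 / 237897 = 0.91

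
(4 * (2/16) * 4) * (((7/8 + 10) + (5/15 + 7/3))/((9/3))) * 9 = 325/4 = 81.25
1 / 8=0.12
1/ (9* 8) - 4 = -287/ 72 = -3.99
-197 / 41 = -4.80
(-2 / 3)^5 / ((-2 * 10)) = 8 / 1215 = 0.01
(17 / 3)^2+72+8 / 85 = 79717 / 765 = 104.21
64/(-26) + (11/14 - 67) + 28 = -7403/182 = -40.68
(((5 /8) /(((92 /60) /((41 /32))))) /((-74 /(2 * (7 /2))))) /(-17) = 21525 /7407104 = 0.00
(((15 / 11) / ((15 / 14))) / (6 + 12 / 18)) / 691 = 21 / 76010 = 0.00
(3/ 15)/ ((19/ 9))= 9/ 95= 0.09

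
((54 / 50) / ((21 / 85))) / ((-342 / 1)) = -17 / 1330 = -0.01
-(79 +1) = -80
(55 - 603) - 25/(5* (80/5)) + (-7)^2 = -7989/16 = -499.31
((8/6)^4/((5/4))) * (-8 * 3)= -8192/135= -60.68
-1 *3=-3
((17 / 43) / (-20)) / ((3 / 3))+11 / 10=929 / 860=1.08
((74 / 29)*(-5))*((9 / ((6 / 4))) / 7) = -2220 / 203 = -10.94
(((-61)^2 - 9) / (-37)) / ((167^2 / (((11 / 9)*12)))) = -0.05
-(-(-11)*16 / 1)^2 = -30976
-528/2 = -264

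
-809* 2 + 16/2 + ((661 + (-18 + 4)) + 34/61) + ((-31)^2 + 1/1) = -27/61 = -0.44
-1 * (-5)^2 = -25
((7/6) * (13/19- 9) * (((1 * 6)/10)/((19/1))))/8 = -553/14440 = -0.04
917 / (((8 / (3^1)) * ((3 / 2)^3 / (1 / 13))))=917 / 117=7.84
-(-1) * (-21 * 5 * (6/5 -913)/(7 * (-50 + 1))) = -13677/49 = -279.12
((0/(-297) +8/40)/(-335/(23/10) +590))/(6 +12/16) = 23/344925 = 0.00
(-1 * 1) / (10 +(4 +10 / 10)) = -1 / 15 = -0.07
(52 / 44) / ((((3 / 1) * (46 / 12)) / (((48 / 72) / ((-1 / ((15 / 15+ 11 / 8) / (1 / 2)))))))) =-247 / 759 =-0.33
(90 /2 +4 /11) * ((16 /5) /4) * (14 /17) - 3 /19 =528131 /17765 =29.73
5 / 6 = 0.83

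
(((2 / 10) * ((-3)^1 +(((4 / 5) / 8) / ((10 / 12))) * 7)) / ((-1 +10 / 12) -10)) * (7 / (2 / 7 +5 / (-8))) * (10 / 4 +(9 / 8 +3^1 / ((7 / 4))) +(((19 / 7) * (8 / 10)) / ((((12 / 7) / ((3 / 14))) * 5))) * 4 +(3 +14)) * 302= -21629593944 / 3621875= -5971.93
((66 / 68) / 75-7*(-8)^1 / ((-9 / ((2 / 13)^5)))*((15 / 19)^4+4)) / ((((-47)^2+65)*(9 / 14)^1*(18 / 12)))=2110343006933 / 437062435381467675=0.00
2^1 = 2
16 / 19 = 0.84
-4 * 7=-28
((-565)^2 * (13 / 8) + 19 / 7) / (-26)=-29049627 / 1456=-19951.67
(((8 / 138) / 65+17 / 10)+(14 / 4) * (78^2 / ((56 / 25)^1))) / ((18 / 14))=1194008473 / 161460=7395.07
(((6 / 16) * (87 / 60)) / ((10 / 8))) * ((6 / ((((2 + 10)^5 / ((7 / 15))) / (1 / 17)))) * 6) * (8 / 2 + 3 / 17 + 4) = 0.00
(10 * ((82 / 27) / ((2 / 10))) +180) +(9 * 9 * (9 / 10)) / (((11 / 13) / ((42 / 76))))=42826259 / 112860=379.46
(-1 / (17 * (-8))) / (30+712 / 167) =167 / 778192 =0.00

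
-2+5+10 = 13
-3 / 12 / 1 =-1 / 4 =-0.25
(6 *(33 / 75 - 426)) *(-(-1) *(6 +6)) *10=-1532016 / 5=-306403.20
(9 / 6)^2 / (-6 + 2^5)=9 / 104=0.09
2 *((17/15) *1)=34/15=2.27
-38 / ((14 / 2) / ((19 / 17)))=-6.07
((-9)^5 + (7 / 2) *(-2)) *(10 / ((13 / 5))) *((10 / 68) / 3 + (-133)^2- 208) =-202501547600 / 51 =-3970618580.39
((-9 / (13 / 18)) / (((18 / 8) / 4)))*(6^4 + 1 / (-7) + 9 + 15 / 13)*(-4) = 136911744 / 1183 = 115732.67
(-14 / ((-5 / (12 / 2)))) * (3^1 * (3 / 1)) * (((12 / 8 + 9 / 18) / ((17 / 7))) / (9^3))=392 / 2295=0.17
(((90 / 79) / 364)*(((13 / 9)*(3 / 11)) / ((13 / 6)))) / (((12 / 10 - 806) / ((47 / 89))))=-10575 / 28321036744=-0.00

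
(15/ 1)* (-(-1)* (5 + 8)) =195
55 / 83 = 0.66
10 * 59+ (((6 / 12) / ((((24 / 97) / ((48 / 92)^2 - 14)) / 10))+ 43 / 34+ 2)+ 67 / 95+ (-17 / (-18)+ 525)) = 842.50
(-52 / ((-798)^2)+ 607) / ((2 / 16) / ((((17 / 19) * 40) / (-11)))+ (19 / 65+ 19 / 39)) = 1366805355136 / 1668691815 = 819.09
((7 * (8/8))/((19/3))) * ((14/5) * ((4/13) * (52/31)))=4704/2945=1.60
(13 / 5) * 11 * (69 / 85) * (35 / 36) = 23023 / 1020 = 22.57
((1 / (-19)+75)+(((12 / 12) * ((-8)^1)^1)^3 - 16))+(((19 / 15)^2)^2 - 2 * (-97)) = -246700151 / 961875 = -256.48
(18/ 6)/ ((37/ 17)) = 1.38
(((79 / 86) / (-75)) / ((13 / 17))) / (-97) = 1343 / 8133450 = 0.00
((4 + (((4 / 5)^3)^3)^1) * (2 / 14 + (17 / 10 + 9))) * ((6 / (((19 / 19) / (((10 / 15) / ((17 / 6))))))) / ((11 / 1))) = 6685805232 / 1162109375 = 5.75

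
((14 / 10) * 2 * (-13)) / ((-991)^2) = -182 / 4910405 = -0.00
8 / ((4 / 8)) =16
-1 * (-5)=5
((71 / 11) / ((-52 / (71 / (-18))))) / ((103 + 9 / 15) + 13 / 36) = 25205 / 5351918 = 0.00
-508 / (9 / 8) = -4064 / 9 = -451.56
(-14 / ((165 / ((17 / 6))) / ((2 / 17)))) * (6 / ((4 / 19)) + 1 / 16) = -3199 / 3960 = -0.81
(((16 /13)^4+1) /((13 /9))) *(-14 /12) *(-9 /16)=1.50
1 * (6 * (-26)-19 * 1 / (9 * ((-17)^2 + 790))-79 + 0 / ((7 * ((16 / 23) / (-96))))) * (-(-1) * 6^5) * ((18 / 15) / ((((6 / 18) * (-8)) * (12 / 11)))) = 4066709328 / 5395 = 753792.28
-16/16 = -1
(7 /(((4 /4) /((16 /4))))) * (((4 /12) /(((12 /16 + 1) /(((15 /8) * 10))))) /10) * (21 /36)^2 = 245 /72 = 3.40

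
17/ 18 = 0.94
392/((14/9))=252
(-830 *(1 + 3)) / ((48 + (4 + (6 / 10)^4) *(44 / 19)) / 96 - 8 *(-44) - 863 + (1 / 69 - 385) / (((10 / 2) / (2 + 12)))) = 7254200000 / 3470566169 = 2.09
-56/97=-0.58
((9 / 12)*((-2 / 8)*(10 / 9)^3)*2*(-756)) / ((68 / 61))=348.86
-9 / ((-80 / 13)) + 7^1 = 677 / 80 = 8.46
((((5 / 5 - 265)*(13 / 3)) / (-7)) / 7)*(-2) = -2288 / 49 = -46.69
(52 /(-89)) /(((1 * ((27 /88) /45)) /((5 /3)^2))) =-572000 /2403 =-238.04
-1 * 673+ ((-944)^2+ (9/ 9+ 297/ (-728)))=890463.59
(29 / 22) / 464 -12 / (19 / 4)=-16877 / 6688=-2.52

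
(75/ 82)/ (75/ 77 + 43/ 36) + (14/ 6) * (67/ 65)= 135855769/ 48057945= 2.83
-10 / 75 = -2 / 15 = -0.13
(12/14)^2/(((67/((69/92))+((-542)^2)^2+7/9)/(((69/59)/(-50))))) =-11178/56134228272670625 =-0.00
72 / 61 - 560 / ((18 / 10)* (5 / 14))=-477592 / 549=-869.93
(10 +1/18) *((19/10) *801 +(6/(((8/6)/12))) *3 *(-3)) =208331/20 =10416.55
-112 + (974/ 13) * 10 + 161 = 10377/ 13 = 798.23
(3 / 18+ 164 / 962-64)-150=-616631 / 2886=-213.66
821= 821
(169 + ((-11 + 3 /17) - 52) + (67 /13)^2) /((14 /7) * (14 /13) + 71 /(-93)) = 35466294 /371501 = 95.47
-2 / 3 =-0.67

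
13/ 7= 1.86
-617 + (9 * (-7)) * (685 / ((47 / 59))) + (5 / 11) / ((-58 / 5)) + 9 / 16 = -13143409439 / 239888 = -54789.77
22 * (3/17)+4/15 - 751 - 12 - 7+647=-30307/255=-118.85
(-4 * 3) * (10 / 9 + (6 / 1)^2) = -1336 / 3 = -445.33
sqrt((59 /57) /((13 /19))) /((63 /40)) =40 * sqrt(2301) /2457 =0.78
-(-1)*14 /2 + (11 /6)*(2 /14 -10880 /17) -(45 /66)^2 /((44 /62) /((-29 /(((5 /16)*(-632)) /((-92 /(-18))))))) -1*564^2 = -234990974688 /736043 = -319262.56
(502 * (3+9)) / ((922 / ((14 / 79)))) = 42168 / 36419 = 1.16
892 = 892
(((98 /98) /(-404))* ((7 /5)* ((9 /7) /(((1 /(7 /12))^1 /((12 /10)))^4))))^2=466948881 /408040000000000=0.00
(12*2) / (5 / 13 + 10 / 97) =10088 / 205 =49.21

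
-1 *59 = -59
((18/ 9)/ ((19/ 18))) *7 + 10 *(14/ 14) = 442/ 19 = 23.26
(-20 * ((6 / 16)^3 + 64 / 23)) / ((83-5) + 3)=-166945 / 238464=-0.70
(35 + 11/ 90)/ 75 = 3161/ 6750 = 0.47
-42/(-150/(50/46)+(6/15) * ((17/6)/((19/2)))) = 5985/19648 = 0.30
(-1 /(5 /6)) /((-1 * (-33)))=-2 /55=-0.04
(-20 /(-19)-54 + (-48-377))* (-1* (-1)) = -9081 /19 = -477.95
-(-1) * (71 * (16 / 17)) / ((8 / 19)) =2698 / 17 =158.71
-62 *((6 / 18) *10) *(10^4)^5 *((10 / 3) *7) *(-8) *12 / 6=69440000000000000000000000 / 9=7715555555555555555555556.00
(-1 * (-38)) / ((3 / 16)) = 608 / 3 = 202.67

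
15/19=0.79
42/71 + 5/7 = 649/497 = 1.31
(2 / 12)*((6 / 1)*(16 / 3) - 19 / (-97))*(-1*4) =-2082 / 97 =-21.46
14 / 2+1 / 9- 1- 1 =46 / 9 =5.11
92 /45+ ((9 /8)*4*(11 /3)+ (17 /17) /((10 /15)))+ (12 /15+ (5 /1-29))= -142 /45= -3.16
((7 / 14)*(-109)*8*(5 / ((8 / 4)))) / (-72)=545 / 36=15.14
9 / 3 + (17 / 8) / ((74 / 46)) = 1279 / 296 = 4.32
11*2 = 22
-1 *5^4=-625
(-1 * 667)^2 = 444889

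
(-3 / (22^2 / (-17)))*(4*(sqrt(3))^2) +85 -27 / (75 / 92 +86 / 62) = 5113054 / 69091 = 74.00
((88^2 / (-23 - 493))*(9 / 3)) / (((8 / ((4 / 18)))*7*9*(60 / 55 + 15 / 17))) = -90508 / 8996589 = -0.01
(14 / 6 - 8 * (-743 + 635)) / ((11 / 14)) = 36386 / 33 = 1102.61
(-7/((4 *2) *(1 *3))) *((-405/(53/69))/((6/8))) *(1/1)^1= 21735/106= 205.05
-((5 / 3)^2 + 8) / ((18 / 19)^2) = -35017 / 2916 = -12.01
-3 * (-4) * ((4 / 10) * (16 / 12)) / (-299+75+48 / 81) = -54 / 1885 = -0.03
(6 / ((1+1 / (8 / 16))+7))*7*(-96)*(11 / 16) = -1386 / 5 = -277.20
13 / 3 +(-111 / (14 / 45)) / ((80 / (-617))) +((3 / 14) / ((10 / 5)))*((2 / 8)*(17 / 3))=2756.19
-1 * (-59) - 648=-589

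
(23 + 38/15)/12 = 383/180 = 2.13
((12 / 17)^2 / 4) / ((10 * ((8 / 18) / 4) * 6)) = 27 / 1445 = 0.02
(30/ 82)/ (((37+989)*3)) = 0.00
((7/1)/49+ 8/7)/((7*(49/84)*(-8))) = -27/686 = -0.04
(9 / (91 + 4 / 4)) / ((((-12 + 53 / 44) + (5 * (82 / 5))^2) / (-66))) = -6534 / 6793763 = -0.00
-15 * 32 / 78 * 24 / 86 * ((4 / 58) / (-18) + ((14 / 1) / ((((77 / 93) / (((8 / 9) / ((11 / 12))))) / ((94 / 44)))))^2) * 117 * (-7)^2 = -26688583521768000 / 2209136567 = -12081002.11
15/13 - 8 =-89/13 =-6.85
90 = 90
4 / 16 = 1 / 4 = 0.25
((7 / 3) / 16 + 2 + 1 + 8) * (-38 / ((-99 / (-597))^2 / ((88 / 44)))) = -402544165 / 13068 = -30803.81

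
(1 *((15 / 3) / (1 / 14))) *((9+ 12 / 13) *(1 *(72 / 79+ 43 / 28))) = 3491385 / 2054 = 1699.80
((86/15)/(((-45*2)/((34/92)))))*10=-731/3105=-0.24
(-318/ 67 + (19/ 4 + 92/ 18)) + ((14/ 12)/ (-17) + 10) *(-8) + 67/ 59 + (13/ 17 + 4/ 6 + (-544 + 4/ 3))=-1486465301/ 2419236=-614.44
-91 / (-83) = 91 / 83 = 1.10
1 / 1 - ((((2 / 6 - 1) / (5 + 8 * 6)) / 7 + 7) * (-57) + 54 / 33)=1625304 / 4081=398.26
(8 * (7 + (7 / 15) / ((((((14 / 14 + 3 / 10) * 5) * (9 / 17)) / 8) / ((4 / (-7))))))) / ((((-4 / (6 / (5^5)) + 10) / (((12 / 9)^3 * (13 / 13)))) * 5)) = -1433216 / 122806125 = -0.01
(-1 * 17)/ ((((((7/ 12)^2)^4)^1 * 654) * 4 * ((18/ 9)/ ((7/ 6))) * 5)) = -25380864/ 448830935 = -0.06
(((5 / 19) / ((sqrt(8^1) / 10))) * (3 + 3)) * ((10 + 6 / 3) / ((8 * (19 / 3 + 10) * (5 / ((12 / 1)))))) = 810 * sqrt(2) / 931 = 1.23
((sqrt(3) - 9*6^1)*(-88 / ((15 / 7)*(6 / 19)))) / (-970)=-17556 / 2425 +2926*sqrt(3) / 21825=-7.01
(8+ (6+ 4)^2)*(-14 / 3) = -504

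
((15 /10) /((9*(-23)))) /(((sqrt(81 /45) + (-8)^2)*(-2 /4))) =320 /1412499-sqrt(5) /470833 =0.00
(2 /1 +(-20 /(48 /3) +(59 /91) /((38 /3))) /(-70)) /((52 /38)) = 976531 /662480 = 1.47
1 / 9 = 0.11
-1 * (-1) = 1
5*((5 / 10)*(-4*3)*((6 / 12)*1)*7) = -105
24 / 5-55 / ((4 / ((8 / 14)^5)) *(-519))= 209418392 / 43614165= 4.80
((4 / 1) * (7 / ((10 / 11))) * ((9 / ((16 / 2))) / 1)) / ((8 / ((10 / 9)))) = 77 / 16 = 4.81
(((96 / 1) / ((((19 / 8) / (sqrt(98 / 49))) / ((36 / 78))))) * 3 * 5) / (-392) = -8640 * sqrt(2) / 12103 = -1.01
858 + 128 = 986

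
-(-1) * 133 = 133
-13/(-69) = 13/69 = 0.19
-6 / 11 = -0.55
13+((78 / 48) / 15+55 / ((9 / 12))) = 10373 / 120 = 86.44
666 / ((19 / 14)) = 9324 / 19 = 490.74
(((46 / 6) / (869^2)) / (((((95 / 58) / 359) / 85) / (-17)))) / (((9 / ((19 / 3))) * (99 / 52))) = -7196999368 / 6055636059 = -1.19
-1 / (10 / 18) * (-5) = 9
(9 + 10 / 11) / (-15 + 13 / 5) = -545 / 682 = -0.80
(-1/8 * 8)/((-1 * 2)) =1/2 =0.50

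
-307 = -307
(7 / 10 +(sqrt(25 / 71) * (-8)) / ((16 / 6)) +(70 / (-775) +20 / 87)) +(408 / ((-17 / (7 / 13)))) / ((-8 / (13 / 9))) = 85573 / 26970 - 15 * sqrt(71) / 71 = 1.39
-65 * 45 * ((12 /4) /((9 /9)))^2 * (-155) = 4080375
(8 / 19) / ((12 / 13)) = 0.46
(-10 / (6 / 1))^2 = 25 / 9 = 2.78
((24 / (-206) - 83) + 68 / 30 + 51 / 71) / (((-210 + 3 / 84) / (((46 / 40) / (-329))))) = -202170644 / 151550772675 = -0.00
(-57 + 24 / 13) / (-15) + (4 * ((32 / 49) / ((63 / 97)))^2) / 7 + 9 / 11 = 241951817122 / 47695492845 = 5.07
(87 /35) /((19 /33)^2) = 7.50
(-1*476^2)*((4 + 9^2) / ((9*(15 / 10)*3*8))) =-4814740 / 81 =-59441.23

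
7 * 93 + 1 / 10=6511 / 10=651.10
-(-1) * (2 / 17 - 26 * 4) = -1766 / 17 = -103.88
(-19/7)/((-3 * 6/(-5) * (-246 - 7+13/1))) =19/6048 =0.00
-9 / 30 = -3 / 10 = -0.30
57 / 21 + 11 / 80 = 2.85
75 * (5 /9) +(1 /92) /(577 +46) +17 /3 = 47.33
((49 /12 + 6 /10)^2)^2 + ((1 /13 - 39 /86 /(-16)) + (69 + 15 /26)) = 3990097667239 /7244640000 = 550.77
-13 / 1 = -13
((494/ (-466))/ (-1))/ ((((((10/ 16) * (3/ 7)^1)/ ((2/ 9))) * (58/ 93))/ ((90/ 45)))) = 857584/ 304065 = 2.82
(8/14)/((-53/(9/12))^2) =9/78652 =0.00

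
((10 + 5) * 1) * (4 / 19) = 60 / 19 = 3.16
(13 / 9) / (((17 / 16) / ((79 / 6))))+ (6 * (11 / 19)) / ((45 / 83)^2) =29.72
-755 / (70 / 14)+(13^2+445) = 463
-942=-942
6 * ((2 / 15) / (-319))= -4 / 1595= -0.00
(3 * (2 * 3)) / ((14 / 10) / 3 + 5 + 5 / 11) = 2970 / 977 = 3.04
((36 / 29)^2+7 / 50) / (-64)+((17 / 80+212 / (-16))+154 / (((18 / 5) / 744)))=256850304379 / 8073600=31813.60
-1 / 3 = -0.33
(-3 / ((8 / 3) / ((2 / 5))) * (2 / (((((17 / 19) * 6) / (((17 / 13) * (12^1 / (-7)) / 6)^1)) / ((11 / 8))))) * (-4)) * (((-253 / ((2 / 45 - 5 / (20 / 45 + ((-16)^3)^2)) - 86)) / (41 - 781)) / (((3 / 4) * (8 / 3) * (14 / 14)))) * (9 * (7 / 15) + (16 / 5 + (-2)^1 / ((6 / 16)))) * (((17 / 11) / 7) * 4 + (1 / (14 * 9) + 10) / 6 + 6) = 78696409412093 / 6499518319744800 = 0.01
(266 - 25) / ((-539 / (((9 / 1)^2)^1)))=-19521 / 539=-36.22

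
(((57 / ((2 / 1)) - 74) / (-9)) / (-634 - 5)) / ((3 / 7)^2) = -0.04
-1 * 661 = -661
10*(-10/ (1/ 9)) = -900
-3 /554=-0.01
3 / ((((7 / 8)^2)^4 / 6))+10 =359637898 / 5764801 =62.39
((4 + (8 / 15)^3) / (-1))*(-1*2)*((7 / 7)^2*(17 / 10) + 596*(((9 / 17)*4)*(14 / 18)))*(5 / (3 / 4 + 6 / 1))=3123162704 / 516375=6048.25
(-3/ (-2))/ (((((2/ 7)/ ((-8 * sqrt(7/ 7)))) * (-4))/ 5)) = 105/ 2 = 52.50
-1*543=-543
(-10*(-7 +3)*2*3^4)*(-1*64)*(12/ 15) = -331776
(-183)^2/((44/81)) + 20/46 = 62390447/1012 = 61650.64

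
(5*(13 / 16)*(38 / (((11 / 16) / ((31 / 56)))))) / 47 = 38285 / 14476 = 2.64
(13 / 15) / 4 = 13 / 60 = 0.22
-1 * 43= -43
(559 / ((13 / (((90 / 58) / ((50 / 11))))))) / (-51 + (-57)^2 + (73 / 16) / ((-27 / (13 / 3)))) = 2758536 / 600830555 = 0.00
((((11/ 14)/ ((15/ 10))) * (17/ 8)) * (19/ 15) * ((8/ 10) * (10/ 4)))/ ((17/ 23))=3.82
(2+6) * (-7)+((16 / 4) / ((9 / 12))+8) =-128 / 3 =-42.67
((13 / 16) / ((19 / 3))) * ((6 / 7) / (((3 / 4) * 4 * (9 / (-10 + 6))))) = -13 / 798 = -0.02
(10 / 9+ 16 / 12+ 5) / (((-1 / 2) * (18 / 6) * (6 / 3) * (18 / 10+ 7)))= -335 / 1188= -0.28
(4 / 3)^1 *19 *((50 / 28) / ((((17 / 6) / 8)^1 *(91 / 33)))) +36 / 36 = 512429 / 10829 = 47.32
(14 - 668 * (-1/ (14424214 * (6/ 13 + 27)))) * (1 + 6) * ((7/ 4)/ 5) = 9011528782/ 262726755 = 34.30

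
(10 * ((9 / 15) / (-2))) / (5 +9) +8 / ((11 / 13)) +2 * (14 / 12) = 5347 / 462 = 11.57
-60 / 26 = -30 / 13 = -2.31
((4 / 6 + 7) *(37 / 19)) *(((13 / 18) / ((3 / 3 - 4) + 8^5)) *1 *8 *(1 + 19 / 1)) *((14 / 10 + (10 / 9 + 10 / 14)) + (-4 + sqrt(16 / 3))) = -43189952 / 1058932035 + 708032 *sqrt(3) / 10085067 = 0.08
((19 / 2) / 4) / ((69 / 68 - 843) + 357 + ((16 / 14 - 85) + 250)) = -2261 / 303538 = -0.01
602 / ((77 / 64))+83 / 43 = 237585 / 473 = 502.29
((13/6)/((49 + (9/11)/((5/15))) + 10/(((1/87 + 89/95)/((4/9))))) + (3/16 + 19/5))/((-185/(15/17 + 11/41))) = -468876459579/18724263341800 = -0.03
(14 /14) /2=1 /2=0.50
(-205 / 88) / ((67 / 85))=-17425 / 5896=-2.96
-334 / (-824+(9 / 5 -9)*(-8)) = 835 / 1916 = 0.44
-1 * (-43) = 43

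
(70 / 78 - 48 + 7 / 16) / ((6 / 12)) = -29119 / 312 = -93.33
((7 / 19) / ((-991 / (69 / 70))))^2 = 4761 / 35453124100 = 0.00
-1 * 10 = -10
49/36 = 1.36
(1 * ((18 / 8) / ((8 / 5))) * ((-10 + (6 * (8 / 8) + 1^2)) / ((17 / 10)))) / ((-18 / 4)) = 75 / 136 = 0.55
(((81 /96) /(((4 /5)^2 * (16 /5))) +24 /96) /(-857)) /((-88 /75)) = 36975 /56164352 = 0.00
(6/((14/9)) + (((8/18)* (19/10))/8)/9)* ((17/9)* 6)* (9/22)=745841/41580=17.94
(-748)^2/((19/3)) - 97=88245.74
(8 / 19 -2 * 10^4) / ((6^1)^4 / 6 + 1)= -379992 / 4123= -92.16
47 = 47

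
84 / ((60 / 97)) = 679 / 5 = 135.80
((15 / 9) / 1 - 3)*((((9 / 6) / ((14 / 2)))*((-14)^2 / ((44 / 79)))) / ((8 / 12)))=-1659 / 11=-150.82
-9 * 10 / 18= -5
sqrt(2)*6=6*sqrt(2)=8.49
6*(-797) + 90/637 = -3046044/637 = -4781.86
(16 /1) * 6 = 96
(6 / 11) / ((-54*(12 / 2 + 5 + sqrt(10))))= -1 / 999 + sqrt(10) / 10989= -0.00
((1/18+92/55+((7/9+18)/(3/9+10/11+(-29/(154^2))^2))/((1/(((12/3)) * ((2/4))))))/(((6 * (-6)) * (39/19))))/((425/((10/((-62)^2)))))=-1260126873250591/476046294518398546800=-0.00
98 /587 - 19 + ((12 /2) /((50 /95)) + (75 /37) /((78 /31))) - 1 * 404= -1159394247 /2823470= -410.63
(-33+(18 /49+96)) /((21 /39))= 40365 /343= 117.68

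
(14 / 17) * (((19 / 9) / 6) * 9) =133 / 51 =2.61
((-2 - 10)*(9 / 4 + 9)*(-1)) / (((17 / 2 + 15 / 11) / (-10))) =-29700 / 217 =-136.87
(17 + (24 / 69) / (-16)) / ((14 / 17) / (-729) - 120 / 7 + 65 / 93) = -2100328461 / 2034368078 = -1.03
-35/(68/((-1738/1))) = 30415/34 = 894.56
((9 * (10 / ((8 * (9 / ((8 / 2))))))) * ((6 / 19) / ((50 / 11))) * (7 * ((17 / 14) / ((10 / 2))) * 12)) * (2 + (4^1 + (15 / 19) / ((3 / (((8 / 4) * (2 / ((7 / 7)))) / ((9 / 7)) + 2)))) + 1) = 533698 / 9025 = 59.14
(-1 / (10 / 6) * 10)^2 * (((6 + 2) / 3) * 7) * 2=1344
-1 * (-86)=86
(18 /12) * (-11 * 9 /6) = -99 /4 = -24.75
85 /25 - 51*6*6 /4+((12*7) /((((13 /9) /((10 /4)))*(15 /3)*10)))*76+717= 6271 /13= 482.38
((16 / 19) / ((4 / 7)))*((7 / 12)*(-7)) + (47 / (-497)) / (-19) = -170330 / 28329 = -6.01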